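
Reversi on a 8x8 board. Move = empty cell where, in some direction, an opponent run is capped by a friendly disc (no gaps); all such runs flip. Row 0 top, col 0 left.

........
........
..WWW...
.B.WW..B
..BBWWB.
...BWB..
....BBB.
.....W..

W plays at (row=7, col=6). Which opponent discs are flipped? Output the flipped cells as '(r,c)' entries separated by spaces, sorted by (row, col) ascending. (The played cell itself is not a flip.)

Answer: (6,5)

Derivation:
Dir NW: opp run (6,5) capped by W -> flip
Dir N: opp run (6,6), next='.' -> no flip
Dir NE: first cell '.' (not opp) -> no flip
Dir W: first cell 'W' (not opp) -> no flip
Dir E: first cell '.' (not opp) -> no flip
Dir SW: edge -> no flip
Dir S: edge -> no flip
Dir SE: edge -> no flip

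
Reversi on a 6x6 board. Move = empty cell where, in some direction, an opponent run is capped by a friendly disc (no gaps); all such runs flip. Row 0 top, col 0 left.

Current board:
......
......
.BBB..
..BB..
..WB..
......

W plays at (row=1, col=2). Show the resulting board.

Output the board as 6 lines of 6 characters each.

Place W at (1,2); scan 8 dirs for brackets.
Dir NW: first cell '.' (not opp) -> no flip
Dir N: first cell '.' (not opp) -> no flip
Dir NE: first cell '.' (not opp) -> no flip
Dir W: first cell '.' (not opp) -> no flip
Dir E: first cell '.' (not opp) -> no flip
Dir SW: opp run (2,1), next='.' -> no flip
Dir S: opp run (2,2) (3,2) capped by W -> flip
Dir SE: opp run (2,3), next='.' -> no flip
All flips: (2,2) (3,2)

Answer: ......
..W...
.BWB..
..WB..
..WB..
......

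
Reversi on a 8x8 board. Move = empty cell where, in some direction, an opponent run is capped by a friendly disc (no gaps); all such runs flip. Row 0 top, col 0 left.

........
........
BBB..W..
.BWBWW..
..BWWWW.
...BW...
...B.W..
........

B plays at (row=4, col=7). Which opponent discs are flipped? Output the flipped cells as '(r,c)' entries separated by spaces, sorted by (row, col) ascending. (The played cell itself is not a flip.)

Answer: (4,3) (4,4) (4,5) (4,6)

Derivation:
Dir NW: first cell '.' (not opp) -> no flip
Dir N: first cell '.' (not opp) -> no flip
Dir NE: edge -> no flip
Dir W: opp run (4,6) (4,5) (4,4) (4,3) capped by B -> flip
Dir E: edge -> no flip
Dir SW: first cell '.' (not opp) -> no flip
Dir S: first cell '.' (not opp) -> no flip
Dir SE: edge -> no flip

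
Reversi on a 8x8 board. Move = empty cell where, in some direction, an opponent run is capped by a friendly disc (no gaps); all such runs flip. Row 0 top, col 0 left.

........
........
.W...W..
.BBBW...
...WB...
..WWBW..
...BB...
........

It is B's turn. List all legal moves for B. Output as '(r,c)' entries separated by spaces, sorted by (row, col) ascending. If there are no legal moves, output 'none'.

(1,0): flips 1 -> legal
(1,1): flips 1 -> legal
(1,2): no bracket -> illegal
(1,4): no bracket -> illegal
(1,5): no bracket -> illegal
(1,6): no bracket -> illegal
(2,0): no bracket -> illegal
(2,2): no bracket -> illegal
(2,3): no bracket -> illegal
(2,4): flips 1 -> legal
(2,6): no bracket -> illegal
(3,0): no bracket -> illegal
(3,5): flips 1 -> legal
(3,6): no bracket -> illegal
(4,1): flips 1 -> legal
(4,2): flips 2 -> legal
(4,5): no bracket -> illegal
(4,6): flips 1 -> legal
(5,1): flips 2 -> legal
(5,6): flips 1 -> legal
(6,1): no bracket -> illegal
(6,2): flips 1 -> legal
(6,5): no bracket -> illegal
(6,6): flips 1 -> legal

Answer: (1,0) (1,1) (2,4) (3,5) (4,1) (4,2) (4,6) (5,1) (5,6) (6,2) (6,6)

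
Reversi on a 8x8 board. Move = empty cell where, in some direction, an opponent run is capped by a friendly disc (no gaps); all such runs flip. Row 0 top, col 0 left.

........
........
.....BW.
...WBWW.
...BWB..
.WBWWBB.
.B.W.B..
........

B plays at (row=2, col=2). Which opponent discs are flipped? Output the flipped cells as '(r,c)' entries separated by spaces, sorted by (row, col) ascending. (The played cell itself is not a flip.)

Dir NW: first cell '.' (not opp) -> no flip
Dir N: first cell '.' (not opp) -> no flip
Dir NE: first cell '.' (not opp) -> no flip
Dir W: first cell '.' (not opp) -> no flip
Dir E: first cell '.' (not opp) -> no flip
Dir SW: first cell '.' (not opp) -> no flip
Dir S: first cell '.' (not opp) -> no flip
Dir SE: opp run (3,3) (4,4) capped by B -> flip

Answer: (3,3) (4,4)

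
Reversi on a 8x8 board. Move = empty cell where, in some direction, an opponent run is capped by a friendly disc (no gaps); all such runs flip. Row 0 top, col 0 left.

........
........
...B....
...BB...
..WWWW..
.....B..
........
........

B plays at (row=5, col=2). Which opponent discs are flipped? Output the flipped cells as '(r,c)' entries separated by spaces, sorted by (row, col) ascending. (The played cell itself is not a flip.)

Dir NW: first cell '.' (not opp) -> no flip
Dir N: opp run (4,2), next='.' -> no flip
Dir NE: opp run (4,3) capped by B -> flip
Dir W: first cell '.' (not opp) -> no flip
Dir E: first cell '.' (not opp) -> no flip
Dir SW: first cell '.' (not opp) -> no flip
Dir S: first cell '.' (not opp) -> no flip
Dir SE: first cell '.' (not opp) -> no flip

Answer: (4,3)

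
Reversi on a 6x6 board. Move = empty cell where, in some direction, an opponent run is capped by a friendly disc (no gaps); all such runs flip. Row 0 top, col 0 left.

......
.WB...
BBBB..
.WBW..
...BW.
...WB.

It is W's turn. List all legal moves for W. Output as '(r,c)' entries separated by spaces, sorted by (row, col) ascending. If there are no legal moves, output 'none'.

(0,1): no bracket -> illegal
(0,2): no bracket -> illegal
(0,3): no bracket -> illegal
(1,0): no bracket -> illegal
(1,3): flips 3 -> legal
(1,4): no bracket -> illegal
(2,4): no bracket -> illegal
(3,0): no bracket -> illegal
(3,4): no bracket -> illegal
(4,1): no bracket -> illegal
(4,2): flips 1 -> legal
(4,5): no bracket -> illegal
(5,2): no bracket -> illegal
(5,5): flips 1 -> legal

Answer: (1,3) (4,2) (5,5)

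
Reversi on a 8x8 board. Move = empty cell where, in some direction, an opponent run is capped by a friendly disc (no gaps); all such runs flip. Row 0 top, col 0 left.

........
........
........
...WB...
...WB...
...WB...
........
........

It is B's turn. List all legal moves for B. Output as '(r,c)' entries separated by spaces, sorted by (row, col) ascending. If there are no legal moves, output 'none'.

(2,2): flips 1 -> legal
(2,3): no bracket -> illegal
(2,4): no bracket -> illegal
(3,2): flips 2 -> legal
(4,2): flips 1 -> legal
(5,2): flips 2 -> legal
(6,2): flips 1 -> legal
(6,3): no bracket -> illegal
(6,4): no bracket -> illegal

Answer: (2,2) (3,2) (4,2) (5,2) (6,2)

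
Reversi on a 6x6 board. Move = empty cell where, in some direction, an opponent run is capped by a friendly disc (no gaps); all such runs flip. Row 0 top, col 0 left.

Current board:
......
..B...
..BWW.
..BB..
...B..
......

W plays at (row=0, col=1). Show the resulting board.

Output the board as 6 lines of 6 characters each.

Answer: .W....
..W...
..BWW.
..BB..
...B..
......

Derivation:
Place W at (0,1); scan 8 dirs for brackets.
Dir NW: edge -> no flip
Dir N: edge -> no flip
Dir NE: edge -> no flip
Dir W: first cell '.' (not opp) -> no flip
Dir E: first cell '.' (not opp) -> no flip
Dir SW: first cell '.' (not opp) -> no flip
Dir S: first cell '.' (not opp) -> no flip
Dir SE: opp run (1,2) capped by W -> flip
All flips: (1,2)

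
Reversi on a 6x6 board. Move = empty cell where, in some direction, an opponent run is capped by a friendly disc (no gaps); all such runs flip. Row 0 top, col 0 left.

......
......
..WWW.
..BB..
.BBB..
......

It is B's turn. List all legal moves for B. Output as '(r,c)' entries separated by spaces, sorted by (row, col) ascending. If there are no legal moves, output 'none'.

(1,1): flips 1 -> legal
(1,2): flips 1 -> legal
(1,3): flips 1 -> legal
(1,4): flips 1 -> legal
(1,5): flips 1 -> legal
(2,1): no bracket -> illegal
(2,5): no bracket -> illegal
(3,1): no bracket -> illegal
(3,4): no bracket -> illegal
(3,5): no bracket -> illegal

Answer: (1,1) (1,2) (1,3) (1,4) (1,5)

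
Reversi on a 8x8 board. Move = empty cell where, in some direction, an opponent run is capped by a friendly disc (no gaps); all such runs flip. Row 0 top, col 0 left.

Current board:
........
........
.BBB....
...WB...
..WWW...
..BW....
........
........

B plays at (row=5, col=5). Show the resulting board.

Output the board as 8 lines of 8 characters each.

Place B at (5,5); scan 8 dirs for brackets.
Dir NW: opp run (4,4) (3,3) capped by B -> flip
Dir N: first cell '.' (not opp) -> no flip
Dir NE: first cell '.' (not opp) -> no flip
Dir W: first cell '.' (not opp) -> no flip
Dir E: first cell '.' (not opp) -> no flip
Dir SW: first cell '.' (not opp) -> no flip
Dir S: first cell '.' (not opp) -> no flip
Dir SE: first cell '.' (not opp) -> no flip
All flips: (3,3) (4,4)

Answer: ........
........
.BBB....
...BB...
..WWB...
..BW.B..
........
........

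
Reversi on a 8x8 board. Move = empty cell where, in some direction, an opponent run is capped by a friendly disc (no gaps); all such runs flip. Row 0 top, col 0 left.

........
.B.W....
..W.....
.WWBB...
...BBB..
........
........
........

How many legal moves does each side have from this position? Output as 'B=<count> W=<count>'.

Answer: B=2 W=4

Derivation:
-- B to move --
(0,2): no bracket -> illegal
(0,3): no bracket -> illegal
(0,4): no bracket -> illegal
(1,2): no bracket -> illegal
(1,4): no bracket -> illegal
(2,0): no bracket -> illegal
(2,1): flips 1 -> legal
(2,3): no bracket -> illegal
(2,4): no bracket -> illegal
(3,0): flips 2 -> legal
(4,0): no bracket -> illegal
(4,1): no bracket -> illegal
(4,2): no bracket -> illegal
B mobility = 2
-- W to move --
(0,0): flips 1 -> legal
(0,1): no bracket -> illegal
(0,2): no bracket -> illegal
(1,0): no bracket -> illegal
(1,2): no bracket -> illegal
(2,0): no bracket -> illegal
(2,1): no bracket -> illegal
(2,3): no bracket -> illegal
(2,4): no bracket -> illegal
(2,5): no bracket -> illegal
(3,5): flips 2 -> legal
(3,6): no bracket -> illegal
(4,2): no bracket -> illegal
(4,6): no bracket -> illegal
(5,2): no bracket -> illegal
(5,3): no bracket -> illegal
(5,4): flips 1 -> legal
(5,5): flips 2 -> legal
(5,6): no bracket -> illegal
W mobility = 4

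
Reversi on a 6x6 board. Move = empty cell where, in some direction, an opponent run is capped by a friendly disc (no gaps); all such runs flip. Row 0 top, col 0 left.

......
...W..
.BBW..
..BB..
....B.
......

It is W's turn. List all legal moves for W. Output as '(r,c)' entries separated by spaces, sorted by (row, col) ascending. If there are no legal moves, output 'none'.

Answer: (2,0) (3,1) (4,1) (4,3)

Derivation:
(1,0): no bracket -> illegal
(1,1): no bracket -> illegal
(1,2): no bracket -> illegal
(2,0): flips 2 -> legal
(2,4): no bracket -> illegal
(3,0): no bracket -> illegal
(3,1): flips 1 -> legal
(3,4): no bracket -> illegal
(3,5): no bracket -> illegal
(4,1): flips 1 -> legal
(4,2): no bracket -> illegal
(4,3): flips 1 -> legal
(4,5): no bracket -> illegal
(5,3): no bracket -> illegal
(5,4): no bracket -> illegal
(5,5): no bracket -> illegal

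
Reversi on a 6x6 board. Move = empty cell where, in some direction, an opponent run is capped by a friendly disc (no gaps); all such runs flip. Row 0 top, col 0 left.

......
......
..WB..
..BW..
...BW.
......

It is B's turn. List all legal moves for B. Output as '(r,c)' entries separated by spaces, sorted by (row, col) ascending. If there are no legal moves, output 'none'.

Answer: (1,2) (2,1) (3,4) (4,5)

Derivation:
(1,1): no bracket -> illegal
(1,2): flips 1 -> legal
(1,3): no bracket -> illegal
(2,1): flips 1 -> legal
(2,4): no bracket -> illegal
(3,1): no bracket -> illegal
(3,4): flips 1 -> legal
(3,5): no bracket -> illegal
(4,2): no bracket -> illegal
(4,5): flips 1 -> legal
(5,3): no bracket -> illegal
(5,4): no bracket -> illegal
(5,5): no bracket -> illegal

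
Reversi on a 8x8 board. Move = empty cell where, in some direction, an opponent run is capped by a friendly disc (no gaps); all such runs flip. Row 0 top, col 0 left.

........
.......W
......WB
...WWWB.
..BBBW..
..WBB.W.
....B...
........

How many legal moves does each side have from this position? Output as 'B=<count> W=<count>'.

Answer: B=11 W=9

Derivation:
-- B to move --
(0,6): no bracket -> illegal
(0,7): flips 1 -> legal
(1,5): no bracket -> illegal
(1,6): flips 1 -> legal
(2,2): flips 1 -> legal
(2,3): flips 1 -> legal
(2,4): flips 2 -> legal
(2,5): flips 2 -> legal
(3,2): flips 3 -> legal
(3,7): no bracket -> illegal
(4,1): no bracket -> illegal
(4,6): flips 1 -> legal
(4,7): no bracket -> illegal
(5,1): flips 1 -> legal
(5,5): no bracket -> illegal
(5,7): no bracket -> illegal
(6,1): flips 1 -> legal
(6,2): flips 1 -> legal
(6,3): no bracket -> illegal
(6,5): no bracket -> illegal
(6,6): no bracket -> illegal
(6,7): no bracket -> illegal
B mobility = 11
-- W to move --
(1,6): no bracket -> illegal
(2,5): no bracket -> illegal
(3,1): no bracket -> illegal
(3,2): flips 1 -> legal
(3,7): flips 2 -> legal
(4,1): flips 3 -> legal
(4,6): flips 1 -> legal
(4,7): no bracket -> illegal
(5,1): flips 1 -> legal
(5,5): flips 3 -> legal
(6,2): flips 2 -> legal
(6,3): flips 3 -> legal
(6,5): no bracket -> illegal
(7,3): no bracket -> illegal
(7,4): flips 3 -> legal
(7,5): no bracket -> illegal
W mobility = 9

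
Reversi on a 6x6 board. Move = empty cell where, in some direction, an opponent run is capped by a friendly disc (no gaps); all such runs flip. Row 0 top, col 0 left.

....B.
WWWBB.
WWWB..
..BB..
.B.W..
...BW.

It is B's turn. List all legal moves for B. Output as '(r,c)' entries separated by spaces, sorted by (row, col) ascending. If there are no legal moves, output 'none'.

(0,0): flips 2 -> legal
(0,1): flips 1 -> legal
(0,2): flips 2 -> legal
(0,3): no bracket -> illegal
(3,0): no bracket -> illegal
(3,1): flips 1 -> legal
(3,4): no bracket -> illegal
(4,2): no bracket -> illegal
(4,4): no bracket -> illegal
(4,5): no bracket -> illegal
(5,2): no bracket -> illegal
(5,5): flips 1 -> legal

Answer: (0,0) (0,1) (0,2) (3,1) (5,5)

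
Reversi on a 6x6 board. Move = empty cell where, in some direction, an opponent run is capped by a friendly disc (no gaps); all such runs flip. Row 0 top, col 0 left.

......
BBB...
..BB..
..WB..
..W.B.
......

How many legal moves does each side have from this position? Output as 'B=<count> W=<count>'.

-- B to move --
(2,1): no bracket -> illegal
(3,1): flips 1 -> legal
(4,1): flips 1 -> legal
(4,3): no bracket -> illegal
(5,1): flips 1 -> legal
(5,2): flips 2 -> legal
(5,3): no bracket -> illegal
B mobility = 4
-- W to move --
(0,0): no bracket -> illegal
(0,1): no bracket -> illegal
(0,2): flips 2 -> legal
(0,3): no bracket -> illegal
(1,3): no bracket -> illegal
(1,4): flips 1 -> legal
(2,0): no bracket -> illegal
(2,1): no bracket -> illegal
(2,4): flips 1 -> legal
(3,1): no bracket -> illegal
(3,4): flips 1 -> legal
(3,5): no bracket -> illegal
(4,3): no bracket -> illegal
(4,5): no bracket -> illegal
(5,3): no bracket -> illegal
(5,4): no bracket -> illegal
(5,5): no bracket -> illegal
W mobility = 4

Answer: B=4 W=4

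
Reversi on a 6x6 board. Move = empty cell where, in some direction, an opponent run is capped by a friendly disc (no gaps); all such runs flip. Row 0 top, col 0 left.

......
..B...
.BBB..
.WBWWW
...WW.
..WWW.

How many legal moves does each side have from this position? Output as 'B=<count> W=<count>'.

Answer: B=5 W=4

Derivation:
-- B to move --
(2,0): no bracket -> illegal
(2,4): no bracket -> illegal
(2,5): no bracket -> illegal
(3,0): flips 1 -> legal
(4,0): flips 1 -> legal
(4,1): flips 1 -> legal
(4,2): no bracket -> illegal
(4,5): flips 1 -> legal
(5,1): no bracket -> illegal
(5,5): flips 2 -> legal
B mobility = 5
-- W to move --
(0,1): flips 2 -> legal
(0,2): no bracket -> illegal
(0,3): no bracket -> illegal
(1,0): flips 2 -> legal
(1,1): flips 2 -> legal
(1,3): flips 2 -> legal
(1,4): no bracket -> illegal
(2,0): no bracket -> illegal
(2,4): no bracket -> illegal
(3,0): no bracket -> illegal
(4,1): no bracket -> illegal
(4,2): no bracket -> illegal
W mobility = 4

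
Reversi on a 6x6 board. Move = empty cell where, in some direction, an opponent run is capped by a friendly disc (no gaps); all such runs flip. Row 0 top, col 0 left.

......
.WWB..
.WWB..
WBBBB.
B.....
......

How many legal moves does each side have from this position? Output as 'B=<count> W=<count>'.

Answer: B=5 W=10

Derivation:
-- B to move --
(0,0): flips 2 -> legal
(0,1): flips 3 -> legal
(0,2): flips 2 -> legal
(0,3): no bracket -> illegal
(1,0): flips 3 -> legal
(2,0): flips 3 -> legal
(4,1): no bracket -> illegal
B mobility = 5
-- W to move --
(0,2): no bracket -> illegal
(0,3): no bracket -> illegal
(0,4): flips 1 -> legal
(1,4): flips 1 -> legal
(2,0): no bracket -> illegal
(2,4): flips 1 -> legal
(2,5): no bracket -> illegal
(3,5): flips 4 -> legal
(4,1): flips 1 -> legal
(4,2): flips 1 -> legal
(4,3): flips 1 -> legal
(4,4): flips 1 -> legal
(4,5): flips 2 -> legal
(5,0): flips 1 -> legal
(5,1): no bracket -> illegal
W mobility = 10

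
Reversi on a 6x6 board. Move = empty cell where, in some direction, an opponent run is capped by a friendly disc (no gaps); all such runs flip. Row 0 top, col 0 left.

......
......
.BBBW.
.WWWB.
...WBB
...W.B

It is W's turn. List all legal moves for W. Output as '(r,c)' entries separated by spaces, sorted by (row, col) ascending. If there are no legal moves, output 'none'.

(1,0): flips 1 -> legal
(1,1): flips 2 -> legal
(1,2): flips 1 -> legal
(1,3): flips 2 -> legal
(1,4): flips 1 -> legal
(2,0): flips 3 -> legal
(2,5): flips 1 -> legal
(3,0): no bracket -> illegal
(3,5): flips 2 -> legal
(5,4): flips 2 -> legal

Answer: (1,0) (1,1) (1,2) (1,3) (1,4) (2,0) (2,5) (3,5) (5,4)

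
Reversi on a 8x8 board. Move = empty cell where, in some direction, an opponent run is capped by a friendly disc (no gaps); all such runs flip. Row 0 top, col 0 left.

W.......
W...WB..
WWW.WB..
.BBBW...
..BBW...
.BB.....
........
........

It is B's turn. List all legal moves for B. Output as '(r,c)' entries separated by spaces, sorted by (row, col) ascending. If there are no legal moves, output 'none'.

(0,1): no bracket -> illegal
(0,3): flips 1 -> legal
(0,4): no bracket -> illegal
(0,5): no bracket -> illegal
(1,1): flips 2 -> legal
(1,2): flips 1 -> legal
(1,3): flips 2 -> legal
(2,3): flips 1 -> legal
(3,0): no bracket -> illegal
(3,5): flips 1 -> legal
(4,5): flips 1 -> legal
(5,3): no bracket -> illegal
(5,4): no bracket -> illegal
(5,5): flips 1 -> legal

Answer: (0,3) (1,1) (1,2) (1,3) (2,3) (3,5) (4,5) (5,5)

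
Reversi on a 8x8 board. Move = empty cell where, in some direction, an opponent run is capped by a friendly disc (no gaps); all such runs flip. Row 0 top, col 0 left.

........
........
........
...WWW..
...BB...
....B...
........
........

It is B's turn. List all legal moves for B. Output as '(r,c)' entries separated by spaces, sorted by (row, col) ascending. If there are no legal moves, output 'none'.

(2,2): flips 1 -> legal
(2,3): flips 1 -> legal
(2,4): flips 1 -> legal
(2,5): flips 1 -> legal
(2,6): flips 1 -> legal
(3,2): no bracket -> illegal
(3,6): no bracket -> illegal
(4,2): no bracket -> illegal
(4,5): no bracket -> illegal
(4,6): no bracket -> illegal

Answer: (2,2) (2,3) (2,4) (2,5) (2,6)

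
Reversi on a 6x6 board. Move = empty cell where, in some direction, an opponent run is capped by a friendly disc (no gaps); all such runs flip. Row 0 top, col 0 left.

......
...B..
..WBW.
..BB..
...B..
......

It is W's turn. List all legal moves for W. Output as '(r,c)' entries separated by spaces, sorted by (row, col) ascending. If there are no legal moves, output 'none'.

(0,2): flips 1 -> legal
(0,3): no bracket -> illegal
(0,4): flips 1 -> legal
(1,2): no bracket -> illegal
(1,4): no bracket -> illegal
(2,1): no bracket -> illegal
(3,1): no bracket -> illegal
(3,4): no bracket -> illegal
(4,1): no bracket -> illegal
(4,2): flips 2 -> legal
(4,4): flips 1 -> legal
(5,2): no bracket -> illegal
(5,3): no bracket -> illegal
(5,4): no bracket -> illegal

Answer: (0,2) (0,4) (4,2) (4,4)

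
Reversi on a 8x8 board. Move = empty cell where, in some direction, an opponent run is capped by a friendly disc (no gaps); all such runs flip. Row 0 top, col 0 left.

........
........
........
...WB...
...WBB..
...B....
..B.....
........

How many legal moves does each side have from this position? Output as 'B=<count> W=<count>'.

Answer: B=5 W=5

Derivation:
-- B to move --
(2,2): flips 1 -> legal
(2,3): flips 2 -> legal
(2,4): no bracket -> illegal
(3,2): flips 1 -> legal
(4,2): flips 1 -> legal
(5,2): flips 1 -> legal
(5,4): no bracket -> illegal
B mobility = 5
-- W to move --
(2,3): no bracket -> illegal
(2,4): no bracket -> illegal
(2,5): flips 1 -> legal
(3,5): flips 1 -> legal
(3,6): no bracket -> illegal
(4,2): no bracket -> illegal
(4,6): flips 2 -> legal
(5,1): no bracket -> illegal
(5,2): no bracket -> illegal
(5,4): no bracket -> illegal
(5,5): flips 1 -> legal
(5,6): no bracket -> illegal
(6,1): no bracket -> illegal
(6,3): flips 1 -> legal
(6,4): no bracket -> illegal
(7,1): no bracket -> illegal
(7,2): no bracket -> illegal
(7,3): no bracket -> illegal
W mobility = 5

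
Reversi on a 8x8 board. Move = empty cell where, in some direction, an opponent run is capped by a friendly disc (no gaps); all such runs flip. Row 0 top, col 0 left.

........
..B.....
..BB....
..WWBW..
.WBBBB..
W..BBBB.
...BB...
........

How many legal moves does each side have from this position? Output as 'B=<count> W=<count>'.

-- B to move --
(2,1): flips 1 -> legal
(2,4): flips 1 -> legal
(2,5): flips 1 -> legal
(2,6): flips 1 -> legal
(3,0): no bracket -> illegal
(3,1): flips 2 -> legal
(3,6): flips 1 -> legal
(4,0): flips 1 -> legal
(4,6): no bracket -> illegal
(5,1): no bracket -> illegal
(5,2): no bracket -> illegal
(6,0): no bracket -> illegal
(6,1): no bracket -> illegal
B mobility = 7
-- W to move --
(0,1): no bracket -> illegal
(0,2): flips 2 -> legal
(0,3): no bracket -> illegal
(1,1): flips 1 -> legal
(1,3): flips 1 -> legal
(1,4): flips 1 -> legal
(2,1): no bracket -> illegal
(2,4): no bracket -> illegal
(2,5): no bracket -> illegal
(3,1): no bracket -> illegal
(3,6): no bracket -> illegal
(4,6): flips 4 -> legal
(4,7): no bracket -> illegal
(5,1): flips 1 -> legal
(5,2): flips 1 -> legal
(5,7): no bracket -> illegal
(6,2): flips 2 -> legal
(6,5): flips 4 -> legal
(6,6): flips 2 -> legal
(6,7): no bracket -> illegal
(7,2): no bracket -> illegal
(7,3): flips 3 -> legal
(7,4): no bracket -> illegal
(7,5): no bracket -> illegal
W mobility = 11

Answer: B=7 W=11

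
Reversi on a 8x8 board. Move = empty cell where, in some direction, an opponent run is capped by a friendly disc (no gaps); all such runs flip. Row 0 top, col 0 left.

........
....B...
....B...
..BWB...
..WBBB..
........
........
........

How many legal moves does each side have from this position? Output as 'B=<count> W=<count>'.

Answer: B=5 W=7

Derivation:
-- B to move --
(2,2): flips 1 -> legal
(2,3): flips 1 -> legal
(3,1): no bracket -> illegal
(4,1): flips 1 -> legal
(5,1): flips 2 -> legal
(5,2): flips 1 -> legal
(5,3): no bracket -> illegal
B mobility = 5
-- W to move --
(0,3): no bracket -> illegal
(0,4): no bracket -> illegal
(0,5): no bracket -> illegal
(1,3): no bracket -> illegal
(1,5): flips 1 -> legal
(2,1): no bracket -> illegal
(2,2): flips 1 -> legal
(2,3): no bracket -> illegal
(2,5): no bracket -> illegal
(3,1): flips 1 -> legal
(3,5): flips 1 -> legal
(3,6): no bracket -> illegal
(4,1): no bracket -> illegal
(4,6): flips 3 -> legal
(5,2): no bracket -> illegal
(5,3): flips 1 -> legal
(5,4): no bracket -> illegal
(5,5): flips 1 -> legal
(5,6): no bracket -> illegal
W mobility = 7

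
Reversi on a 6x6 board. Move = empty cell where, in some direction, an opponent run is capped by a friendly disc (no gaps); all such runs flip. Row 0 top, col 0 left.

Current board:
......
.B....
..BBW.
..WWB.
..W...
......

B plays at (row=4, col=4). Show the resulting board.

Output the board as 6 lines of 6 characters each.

Place B at (4,4); scan 8 dirs for brackets.
Dir NW: opp run (3,3) capped by B -> flip
Dir N: first cell 'B' (not opp) -> no flip
Dir NE: first cell '.' (not opp) -> no flip
Dir W: first cell '.' (not opp) -> no flip
Dir E: first cell '.' (not opp) -> no flip
Dir SW: first cell '.' (not opp) -> no flip
Dir S: first cell '.' (not opp) -> no flip
Dir SE: first cell '.' (not opp) -> no flip
All flips: (3,3)

Answer: ......
.B....
..BBW.
..WBB.
..W.B.
......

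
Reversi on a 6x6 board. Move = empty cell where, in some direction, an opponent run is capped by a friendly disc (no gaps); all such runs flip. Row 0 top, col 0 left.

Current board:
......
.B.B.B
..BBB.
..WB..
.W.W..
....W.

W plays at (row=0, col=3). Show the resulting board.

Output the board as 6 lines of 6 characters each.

Place W at (0,3); scan 8 dirs for brackets.
Dir NW: edge -> no flip
Dir N: edge -> no flip
Dir NE: edge -> no flip
Dir W: first cell '.' (not opp) -> no flip
Dir E: first cell '.' (not opp) -> no flip
Dir SW: first cell '.' (not opp) -> no flip
Dir S: opp run (1,3) (2,3) (3,3) capped by W -> flip
Dir SE: first cell '.' (not opp) -> no flip
All flips: (1,3) (2,3) (3,3)

Answer: ...W..
.B.W.B
..BWB.
..WW..
.W.W..
....W.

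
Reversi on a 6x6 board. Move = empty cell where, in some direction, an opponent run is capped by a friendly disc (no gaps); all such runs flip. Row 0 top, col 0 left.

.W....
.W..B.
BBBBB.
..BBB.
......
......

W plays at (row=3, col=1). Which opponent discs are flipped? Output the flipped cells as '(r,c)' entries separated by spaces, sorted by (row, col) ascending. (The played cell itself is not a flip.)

Answer: (2,1)

Derivation:
Dir NW: opp run (2,0), next=edge -> no flip
Dir N: opp run (2,1) capped by W -> flip
Dir NE: opp run (2,2), next='.' -> no flip
Dir W: first cell '.' (not opp) -> no flip
Dir E: opp run (3,2) (3,3) (3,4), next='.' -> no flip
Dir SW: first cell '.' (not opp) -> no flip
Dir S: first cell '.' (not opp) -> no flip
Dir SE: first cell '.' (not opp) -> no flip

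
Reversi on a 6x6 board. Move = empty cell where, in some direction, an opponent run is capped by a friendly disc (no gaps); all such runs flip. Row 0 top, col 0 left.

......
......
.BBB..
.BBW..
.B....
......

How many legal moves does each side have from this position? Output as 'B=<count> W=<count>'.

Answer: B=3 W=3

Derivation:
-- B to move --
(2,4): no bracket -> illegal
(3,4): flips 1 -> legal
(4,2): no bracket -> illegal
(4,3): flips 1 -> legal
(4,4): flips 1 -> legal
B mobility = 3
-- W to move --
(1,0): no bracket -> illegal
(1,1): flips 1 -> legal
(1,2): no bracket -> illegal
(1,3): flips 1 -> legal
(1,4): no bracket -> illegal
(2,0): no bracket -> illegal
(2,4): no bracket -> illegal
(3,0): flips 2 -> legal
(3,4): no bracket -> illegal
(4,0): no bracket -> illegal
(4,2): no bracket -> illegal
(4,3): no bracket -> illegal
(5,0): no bracket -> illegal
(5,1): no bracket -> illegal
(5,2): no bracket -> illegal
W mobility = 3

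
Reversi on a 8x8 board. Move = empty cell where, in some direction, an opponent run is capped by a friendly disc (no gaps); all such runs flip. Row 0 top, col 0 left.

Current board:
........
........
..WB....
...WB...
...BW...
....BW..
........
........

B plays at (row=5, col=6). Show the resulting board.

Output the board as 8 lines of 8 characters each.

Answer: ........
........
..WB....
...WB...
...BW...
....BBB.
........
........

Derivation:
Place B at (5,6); scan 8 dirs for brackets.
Dir NW: first cell '.' (not opp) -> no flip
Dir N: first cell '.' (not opp) -> no flip
Dir NE: first cell '.' (not opp) -> no flip
Dir W: opp run (5,5) capped by B -> flip
Dir E: first cell '.' (not opp) -> no flip
Dir SW: first cell '.' (not opp) -> no flip
Dir S: first cell '.' (not opp) -> no flip
Dir SE: first cell '.' (not opp) -> no flip
All flips: (5,5)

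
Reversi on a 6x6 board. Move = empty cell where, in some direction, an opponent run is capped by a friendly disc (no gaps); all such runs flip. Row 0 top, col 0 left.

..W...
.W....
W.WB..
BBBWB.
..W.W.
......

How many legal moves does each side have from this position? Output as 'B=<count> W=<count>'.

Answer: B=8 W=4

Derivation:
-- B to move --
(0,0): no bracket -> illegal
(0,1): no bracket -> illegal
(0,3): no bracket -> illegal
(1,0): flips 1 -> legal
(1,2): flips 1 -> legal
(1,3): flips 1 -> legal
(2,1): flips 1 -> legal
(2,4): no bracket -> illegal
(3,5): no bracket -> illegal
(4,1): no bracket -> illegal
(4,3): flips 1 -> legal
(4,5): no bracket -> illegal
(5,1): no bracket -> illegal
(5,2): flips 1 -> legal
(5,3): flips 1 -> legal
(5,4): flips 1 -> legal
(5,5): no bracket -> illegal
B mobility = 8
-- W to move --
(1,2): no bracket -> illegal
(1,3): flips 1 -> legal
(1,4): no bracket -> illegal
(2,1): no bracket -> illegal
(2,4): flips 2 -> legal
(2,5): no bracket -> illegal
(3,5): flips 1 -> legal
(4,0): flips 2 -> legal
(4,1): no bracket -> illegal
(4,3): no bracket -> illegal
(4,5): no bracket -> illegal
W mobility = 4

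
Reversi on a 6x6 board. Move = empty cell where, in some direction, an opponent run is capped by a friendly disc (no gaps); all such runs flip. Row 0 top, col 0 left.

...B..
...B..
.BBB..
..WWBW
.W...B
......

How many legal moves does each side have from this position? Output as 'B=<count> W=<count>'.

Answer: B=6 W=5

Derivation:
-- B to move --
(2,4): no bracket -> illegal
(2,5): flips 1 -> legal
(3,0): no bracket -> illegal
(3,1): flips 2 -> legal
(4,0): no bracket -> illegal
(4,2): flips 1 -> legal
(4,3): flips 2 -> legal
(4,4): flips 1 -> legal
(5,0): flips 2 -> legal
(5,1): no bracket -> illegal
(5,2): no bracket -> illegal
B mobility = 6
-- W to move --
(0,2): no bracket -> illegal
(0,4): no bracket -> illegal
(1,0): flips 1 -> legal
(1,1): flips 1 -> legal
(1,2): flips 1 -> legal
(1,4): flips 1 -> legal
(2,0): no bracket -> illegal
(2,4): no bracket -> illegal
(2,5): no bracket -> illegal
(3,0): no bracket -> illegal
(3,1): no bracket -> illegal
(4,3): no bracket -> illegal
(4,4): no bracket -> illegal
(5,4): no bracket -> illegal
(5,5): flips 1 -> legal
W mobility = 5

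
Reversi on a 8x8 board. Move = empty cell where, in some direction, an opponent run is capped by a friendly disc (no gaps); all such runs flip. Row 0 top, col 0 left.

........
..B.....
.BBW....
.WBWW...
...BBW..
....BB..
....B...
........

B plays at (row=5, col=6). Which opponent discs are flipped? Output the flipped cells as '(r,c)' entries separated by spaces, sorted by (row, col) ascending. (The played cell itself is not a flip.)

Answer: (2,3) (3,4) (4,5)

Derivation:
Dir NW: opp run (4,5) (3,4) (2,3) capped by B -> flip
Dir N: first cell '.' (not opp) -> no flip
Dir NE: first cell '.' (not opp) -> no flip
Dir W: first cell 'B' (not opp) -> no flip
Dir E: first cell '.' (not opp) -> no flip
Dir SW: first cell '.' (not opp) -> no flip
Dir S: first cell '.' (not opp) -> no flip
Dir SE: first cell '.' (not opp) -> no flip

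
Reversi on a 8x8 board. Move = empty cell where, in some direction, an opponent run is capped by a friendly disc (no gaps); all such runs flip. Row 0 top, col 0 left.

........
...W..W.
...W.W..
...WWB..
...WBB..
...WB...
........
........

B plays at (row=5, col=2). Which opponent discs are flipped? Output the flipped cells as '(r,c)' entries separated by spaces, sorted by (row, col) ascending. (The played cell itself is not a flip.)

Answer: (5,3)

Derivation:
Dir NW: first cell '.' (not opp) -> no flip
Dir N: first cell '.' (not opp) -> no flip
Dir NE: opp run (4,3) (3,4) (2,5) (1,6), next='.' -> no flip
Dir W: first cell '.' (not opp) -> no flip
Dir E: opp run (5,3) capped by B -> flip
Dir SW: first cell '.' (not opp) -> no flip
Dir S: first cell '.' (not opp) -> no flip
Dir SE: first cell '.' (not opp) -> no flip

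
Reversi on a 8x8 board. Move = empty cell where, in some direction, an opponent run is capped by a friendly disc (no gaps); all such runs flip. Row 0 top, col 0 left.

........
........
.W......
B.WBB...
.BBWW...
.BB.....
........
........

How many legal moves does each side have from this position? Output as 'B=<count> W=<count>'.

Answer: B=8 W=9

Derivation:
-- B to move --
(1,0): no bracket -> illegal
(1,1): no bracket -> illegal
(1,2): flips 1 -> legal
(2,0): no bracket -> illegal
(2,2): flips 1 -> legal
(2,3): flips 1 -> legal
(3,1): flips 1 -> legal
(3,5): no bracket -> illegal
(4,5): flips 2 -> legal
(5,3): flips 1 -> legal
(5,4): flips 1 -> legal
(5,5): flips 1 -> legal
B mobility = 8
-- W to move --
(2,0): no bracket -> illegal
(2,2): flips 1 -> legal
(2,3): flips 1 -> legal
(2,4): flips 1 -> legal
(2,5): flips 1 -> legal
(3,1): no bracket -> illegal
(3,5): flips 2 -> legal
(4,0): flips 2 -> legal
(4,5): no bracket -> illegal
(5,0): flips 1 -> legal
(5,3): no bracket -> illegal
(6,0): no bracket -> illegal
(6,1): flips 1 -> legal
(6,2): flips 2 -> legal
(6,3): no bracket -> illegal
W mobility = 9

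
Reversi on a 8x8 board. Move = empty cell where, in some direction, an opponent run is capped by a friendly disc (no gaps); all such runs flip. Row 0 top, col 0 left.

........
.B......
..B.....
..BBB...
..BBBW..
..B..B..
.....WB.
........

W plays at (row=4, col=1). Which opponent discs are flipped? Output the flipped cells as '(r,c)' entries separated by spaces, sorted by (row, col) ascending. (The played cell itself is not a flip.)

Answer: (4,2) (4,3) (4,4)

Derivation:
Dir NW: first cell '.' (not opp) -> no flip
Dir N: first cell '.' (not opp) -> no flip
Dir NE: opp run (3,2), next='.' -> no flip
Dir W: first cell '.' (not opp) -> no flip
Dir E: opp run (4,2) (4,3) (4,4) capped by W -> flip
Dir SW: first cell '.' (not opp) -> no flip
Dir S: first cell '.' (not opp) -> no flip
Dir SE: opp run (5,2), next='.' -> no flip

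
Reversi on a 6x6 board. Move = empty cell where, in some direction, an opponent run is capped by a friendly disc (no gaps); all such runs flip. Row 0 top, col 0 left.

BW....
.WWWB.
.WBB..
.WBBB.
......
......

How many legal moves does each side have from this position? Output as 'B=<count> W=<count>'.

Answer: B=7 W=7

Derivation:
-- B to move --
(0,2): flips 2 -> legal
(0,3): flips 1 -> legal
(0,4): flips 1 -> legal
(1,0): flips 4 -> legal
(2,0): flips 1 -> legal
(2,4): no bracket -> illegal
(3,0): flips 1 -> legal
(4,0): flips 1 -> legal
(4,1): no bracket -> illegal
(4,2): no bracket -> illegal
B mobility = 7
-- W to move --
(0,3): no bracket -> illegal
(0,4): no bracket -> illegal
(0,5): no bracket -> illegal
(1,0): no bracket -> illegal
(1,5): flips 1 -> legal
(2,4): flips 2 -> legal
(2,5): no bracket -> illegal
(3,5): flips 3 -> legal
(4,1): no bracket -> illegal
(4,2): flips 2 -> legal
(4,3): flips 3 -> legal
(4,4): flips 2 -> legal
(4,5): flips 2 -> legal
W mobility = 7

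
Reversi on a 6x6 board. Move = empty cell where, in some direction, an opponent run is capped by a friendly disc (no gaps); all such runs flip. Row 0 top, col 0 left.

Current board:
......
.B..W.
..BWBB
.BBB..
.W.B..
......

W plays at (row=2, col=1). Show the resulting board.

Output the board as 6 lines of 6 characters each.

Answer: ......
.B..W.
.WWWBB
.WBB..
.W.B..
......

Derivation:
Place W at (2,1); scan 8 dirs for brackets.
Dir NW: first cell '.' (not opp) -> no flip
Dir N: opp run (1,1), next='.' -> no flip
Dir NE: first cell '.' (not opp) -> no flip
Dir W: first cell '.' (not opp) -> no flip
Dir E: opp run (2,2) capped by W -> flip
Dir SW: first cell '.' (not opp) -> no flip
Dir S: opp run (3,1) capped by W -> flip
Dir SE: opp run (3,2) (4,3), next='.' -> no flip
All flips: (2,2) (3,1)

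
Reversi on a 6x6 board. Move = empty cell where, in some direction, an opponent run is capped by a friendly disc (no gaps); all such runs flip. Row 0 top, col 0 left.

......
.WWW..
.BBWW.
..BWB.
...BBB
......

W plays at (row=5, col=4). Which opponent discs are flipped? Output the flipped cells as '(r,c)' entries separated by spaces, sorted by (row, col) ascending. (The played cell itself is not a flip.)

Dir NW: opp run (4,3) (3,2) (2,1), next='.' -> no flip
Dir N: opp run (4,4) (3,4) capped by W -> flip
Dir NE: opp run (4,5), next=edge -> no flip
Dir W: first cell '.' (not opp) -> no flip
Dir E: first cell '.' (not opp) -> no flip
Dir SW: edge -> no flip
Dir S: edge -> no flip
Dir SE: edge -> no flip

Answer: (3,4) (4,4)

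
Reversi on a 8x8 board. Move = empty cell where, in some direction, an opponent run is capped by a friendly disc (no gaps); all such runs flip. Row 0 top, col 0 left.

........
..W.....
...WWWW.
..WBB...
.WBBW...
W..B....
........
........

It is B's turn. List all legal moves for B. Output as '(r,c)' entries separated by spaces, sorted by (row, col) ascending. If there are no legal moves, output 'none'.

Answer: (0,1) (1,3) (1,4) (1,5) (1,6) (2,1) (2,2) (3,1) (3,5) (4,0) (4,5) (5,4) (5,5)

Derivation:
(0,1): flips 2 -> legal
(0,2): no bracket -> illegal
(0,3): no bracket -> illegal
(1,1): no bracket -> illegal
(1,3): flips 1 -> legal
(1,4): flips 1 -> legal
(1,5): flips 1 -> legal
(1,6): flips 1 -> legal
(1,7): no bracket -> illegal
(2,1): flips 1 -> legal
(2,2): flips 1 -> legal
(2,7): no bracket -> illegal
(3,0): no bracket -> illegal
(3,1): flips 1 -> legal
(3,5): flips 1 -> legal
(3,6): no bracket -> illegal
(3,7): no bracket -> illegal
(4,0): flips 1 -> legal
(4,5): flips 1 -> legal
(5,1): no bracket -> illegal
(5,2): no bracket -> illegal
(5,4): flips 1 -> legal
(5,5): flips 1 -> legal
(6,0): no bracket -> illegal
(6,1): no bracket -> illegal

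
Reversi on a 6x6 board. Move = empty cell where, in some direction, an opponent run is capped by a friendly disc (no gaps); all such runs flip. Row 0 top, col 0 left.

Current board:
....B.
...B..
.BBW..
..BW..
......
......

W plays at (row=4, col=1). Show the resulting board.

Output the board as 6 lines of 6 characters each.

Answer: ....B.
...B..
.BBW..
..WW..
.W....
......

Derivation:
Place W at (4,1); scan 8 dirs for brackets.
Dir NW: first cell '.' (not opp) -> no flip
Dir N: first cell '.' (not opp) -> no flip
Dir NE: opp run (3,2) capped by W -> flip
Dir W: first cell '.' (not opp) -> no flip
Dir E: first cell '.' (not opp) -> no flip
Dir SW: first cell '.' (not opp) -> no flip
Dir S: first cell '.' (not opp) -> no flip
Dir SE: first cell '.' (not opp) -> no flip
All flips: (3,2)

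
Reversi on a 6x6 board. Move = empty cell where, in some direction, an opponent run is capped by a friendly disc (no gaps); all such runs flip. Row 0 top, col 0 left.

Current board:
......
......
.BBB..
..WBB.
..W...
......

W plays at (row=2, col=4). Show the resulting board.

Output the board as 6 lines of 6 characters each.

Place W at (2,4); scan 8 dirs for brackets.
Dir NW: first cell '.' (not opp) -> no flip
Dir N: first cell '.' (not opp) -> no flip
Dir NE: first cell '.' (not opp) -> no flip
Dir W: opp run (2,3) (2,2) (2,1), next='.' -> no flip
Dir E: first cell '.' (not opp) -> no flip
Dir SW: opp run (3,3) capped by W -> flip
Dir S: opp run (3,4), next='.' -> no flip
Dir SE: first cell '.' (not opp) -> no flip
All flips: (3,3)

Answer: ......
......
.BBBW.
..WWB.
..W...
......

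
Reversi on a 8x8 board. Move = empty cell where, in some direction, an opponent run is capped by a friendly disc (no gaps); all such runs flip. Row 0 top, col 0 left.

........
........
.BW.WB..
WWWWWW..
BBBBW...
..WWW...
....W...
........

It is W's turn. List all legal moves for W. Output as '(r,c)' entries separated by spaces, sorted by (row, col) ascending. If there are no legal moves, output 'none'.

(1,0): flips 1 -> legal
(1,1): flips 1 -> legal
(1,2): flips 1 -> legal
(1,4): no bracket -> illegal
(1,5): flips 1 -> legal
(1,6): flips 1 -> legal
(2,0): flips 1 -> legal
(2,6): flips 1 -> legal
(3,6): no bracket -> illegal
(5,0): flips 2 -> legal
(5,1): flips 2 -> legal

Answer: (1,0) (1,1) (1,2) (1,5) (1,6) (2,0) (2,6) (5,0) (5,1)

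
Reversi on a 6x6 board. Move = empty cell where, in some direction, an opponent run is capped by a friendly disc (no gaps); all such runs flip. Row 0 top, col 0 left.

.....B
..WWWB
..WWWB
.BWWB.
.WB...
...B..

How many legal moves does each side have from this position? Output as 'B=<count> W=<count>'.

Answer: B=9 W=9

Derivation:
-- B to move --
(0,1): flips 2 -> legal
(0,2): flips 3 -> legal
(0,3): flips 1 -> legal
(0,4): flips 4 -> legal
(1,1): flips 3 -> legal
(2,1): flips 3 -> legal
(3,0): no bracket -> illegal
(3,5): no bracket -> illegal
(4,0): flips 1 -> legal
(4,3): no bracket -> illegal
(4,4): no bracket -> illegal
(5,0): flips 4 -> legal
(5,1): flips 1 -> legal
(5,2): no bracket -> illegal
B mobility = 9
-- W to move --
(0,4): no bracket -> illegal
(2,0): no bracket -> illegal
(2,1): flips 1 -> legal
(3,0): flips 1 -> legal
(3,5): flips 1 -> legal
(4,0): flips 1 -> legal
(4,3): flips 1 -> legal
(4,4): flips 1 -> legal
(4,5): flips 1 -> legal
(5,1): flips 1 -> legal
(5,2): flips 1 -> legal
(5,4): no bracket -> illegal
W mobility = 9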